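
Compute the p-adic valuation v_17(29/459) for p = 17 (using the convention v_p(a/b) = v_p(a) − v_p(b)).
v_17(29/459) = -1

Factor powers of 17 from the numerator and denominator of the reduced fraction: 29 = 17^0 · 29 and 459 = 17^1 · 27. Apply v_p(a/b) = v_p(a) − v_p(b): v_17(29/459) = 0 − 1 = -1.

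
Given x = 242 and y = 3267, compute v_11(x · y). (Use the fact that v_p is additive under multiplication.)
v_11(790614) = 4

v_p(x) = 2 (factor: 242 = 11^2 · 2); v_p(y) = 2 (factor: 3267 = 11^2 · 27). Additivity: v_p(xy) = v_p(x) + v_p(y) = 2 + 2 = 4. (Direct check: xy = 790614 = 11^4 · (54).)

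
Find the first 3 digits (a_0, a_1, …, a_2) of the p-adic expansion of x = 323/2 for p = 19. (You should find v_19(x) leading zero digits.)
(a_0, …, a_2) = (0, 18, 9)

v_19(323/2) = 1, so a_0 = ... = a_0 = 0. Factor out: x = 19^1 · u with u = 17/2 a unit in ℤ_19. Expand u iteratively via a_{v+i} = u_i mod 19, u_{i+1} = (u_i − a_{v+i})/19:
  u_0 = 17/2;  a_1 = 18;  u_1 = (u_0 − 18)/19 = -1/2
  u_1 = -1/2;  a_2 = 9;  u_2 = (u_1 − 9)/19 = -1/2
Digits: (0, 18, 9).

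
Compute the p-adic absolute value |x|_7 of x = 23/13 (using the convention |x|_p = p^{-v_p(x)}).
|23/13|_7 = 1

Step 1 — compute v_7(x) by factoring powers of 7 out of the numerator and denominator: v_7(23/13) = 0. Step 2 — apply |x|_p = p^{-v_p(x)} = 7^{0} = 1.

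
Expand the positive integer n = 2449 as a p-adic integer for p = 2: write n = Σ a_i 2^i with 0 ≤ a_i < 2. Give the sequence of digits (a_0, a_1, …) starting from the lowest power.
(a_0, a_1, …) = (1, 0, 0, 0, 1, 0, 0, 1, 1, 0, 0, 1)

Repeated division by 2 gives the digits low-to-high: 2449 = 1 + 1·2^4 + 1·2^7 + 1·2^8 + 1·2^11. Digit sequence: (1, 0, 0, 0, 1, 0, 0, 1, 1, 0, 0, 1).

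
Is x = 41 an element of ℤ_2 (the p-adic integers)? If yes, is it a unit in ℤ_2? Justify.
x ∈ ℤ_2^× (unit); v_2(x) = 0

ℤ_2 = {x ∈ ℚ_2 : v_2(x) ≥ 0} and ℤ_2^× = {x ∈ ℤ_2 : v_2(x) = 0}. Here v_2(41) = v_2(num) − v_2(den) = 0; compare against these criteria.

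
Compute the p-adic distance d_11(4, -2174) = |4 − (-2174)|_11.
d_11(4, -2174) = 1/121

Step 1 — x − y = 4 − (-2174) = 2178. Step 2 — v_11(2178) = 2 (factor: 2178 = (11^2 · 18); the sign does not affect v_p). Step 3 — |x − y|_11 = 11^{-2} = 1/121.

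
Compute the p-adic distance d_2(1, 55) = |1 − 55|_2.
d_2(1, 55) = 1/2

Step 1 — x − y = 1 − 55 = -54. Step 2 — v_2(-54) = 1 (factor: -54 = −(2^1 · 27); the sign does not affect v_p). Step 3 — |x − y|_2 = 2^{-1} = 1/2.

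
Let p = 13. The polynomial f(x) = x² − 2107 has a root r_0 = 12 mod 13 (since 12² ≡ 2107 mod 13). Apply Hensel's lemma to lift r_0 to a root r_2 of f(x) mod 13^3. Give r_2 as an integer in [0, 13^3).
r_2 = 805 (mod 2197)

Hensel's recurrence: r_{i+1} = r_i − f(r_i)·(f′(r_i))^{-1} mod 13^{i+2}, with f′(x) = 2x. Iterate:
  r_0 = 12 (mod 13)
  r_1 = 129 (mod 169)
  r_2 = 805 (mod 2197)
Final: r_2 = 805, and one checks f(r_2) ≡ 0 mod 13^3.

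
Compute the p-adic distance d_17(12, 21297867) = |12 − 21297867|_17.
d_17(12, 21297867) = 1/1419857

Step 1 — x − y = 12 − 21297867 = -21297855. Step 2 — v_17(-21297855) = 5 (factor: -21297855 = −(17^5 · 15); the sign does not affect v_p). Step 3 — |x − y|_17 = 17^{-5} = 1/1419857.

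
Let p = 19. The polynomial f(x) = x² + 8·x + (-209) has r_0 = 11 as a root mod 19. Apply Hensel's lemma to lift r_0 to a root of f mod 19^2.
r_1 = 11 (mod 361)

Hensel: r_{i+1} = r_i − f(r_i)·(f′(r_i))^{-1} mod 19^{i+2}, f′(x) = 2x + 8. Iterate:
  r_0 = 11 (mod 19)
  r_1 = 11 (mod 361)
Final: r = 11 satisfies f(r) ≡ 0 mod 19^2.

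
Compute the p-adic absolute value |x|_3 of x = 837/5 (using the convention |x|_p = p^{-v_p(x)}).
|837/5|_3 = 1/27

Step 1 — compute v_3(x) by factoring powers of 3 out of the numerator and denominator: v_3(837/5) = 3. Step 2 — apply |x|_p = p^{-v_p(x)} = 3^{-3} = 1/27.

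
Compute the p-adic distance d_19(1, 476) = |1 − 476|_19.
d_19(1, 476) = 1/19

Step 1 — x − y = 1 − 476 = -475. Step 2 — v_19(-475) = 1 (factor: -475 = −(19^1 · 25); the sign does not affect v_p). Step 3 — |x − y|_19 = 19^{-1} = 1/19.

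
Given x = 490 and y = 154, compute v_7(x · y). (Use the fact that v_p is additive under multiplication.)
v_7(75460) = 3

v_p(x) = 2 (factor: 490 = 7^2 · 10); v_p(y) = 1 (factor: 154 = 7^1 · 22). Additivity: v_p(xy) = v_p(x) + v_p(y) = 2 + 1 = 3. (Direct check: xy = 75460 = 7^3 · (220).)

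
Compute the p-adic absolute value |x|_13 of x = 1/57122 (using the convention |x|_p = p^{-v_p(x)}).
|1/57122|_13 = 28561

Step 1 — compute v_13(x) by factoring powers of 13 out of the numerator and denominator: v_13(1/57122) = -4. Step 2 — apply |x|_p = p^{-v_p(x)} = 13^{4} = 28561.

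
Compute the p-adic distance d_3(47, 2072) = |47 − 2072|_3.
d_3(47, 2072) = 1/81

Step 1 — x − y = 47 − 2072 = -2025. Step 2 — v_3(-2025) = 4 (factor: -2025 = −(3^4 · 25); the sign does not affect v_p). Step 3 — |x − y|_3 = 3^{-4} = 1/81.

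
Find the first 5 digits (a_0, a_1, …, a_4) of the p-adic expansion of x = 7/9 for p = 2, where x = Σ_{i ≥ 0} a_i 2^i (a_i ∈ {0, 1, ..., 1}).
(a_0, …, a_4) = (1, 1, 1, 1, 0)

v_2(7/9) = 0 (numerator and denominator both coprime to 2), so x ∈ ℤ_2^×. Compute digits iteratively via a_i = x_i mod 2, x_{i+1} = (x_i − a_i)/2, with x_0 = x:
  x_0 = 7/9;  a_0 = 1;  x_1 = (x_0 − 1)/2 = -1/9
  x_1 = -1/9;  a_1 = 1;  x_2 = (x_1 − 1)/2 = -5/9
  x_2 = -5/9;  a_2 = 1;  x_3 = (x_2 − 1)/2 = -7/9
  x_3 = -7/9;  a_3 = 1;  x_4 = (x_3 − 1)/2 = -8/9
  x_4 = -8/9;  a_4 = 0;  x_5 = (x_4 − 0)/2 = -4/9
Digits: (1, 1, 1, 1, 0).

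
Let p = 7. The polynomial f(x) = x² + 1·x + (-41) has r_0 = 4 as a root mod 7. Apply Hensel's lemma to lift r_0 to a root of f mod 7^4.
r_3 = 1509 (mod 2401)

Hensel: r_{i+1} = r_i − f(r_i)·(f′(r_i))^{-1} mod 7^{i+2}, f′(x) = 2x + 1. Iterate:
  r_0 = 4 (mod 7)
  r_1 = 39 (mod 49)
  r_2 = 137 (mod 343)
  r_3 = 1509 (mod 2401)
Final: r = 1509 satisfies f(r) ≡ 0 mod 7^4.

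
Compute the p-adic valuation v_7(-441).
v_7(-441) = 2

v_7(n) is the largest exponent k such that 7^k divides n. Factor out: -441 = -7^2 · 9. (Sign doesn't affect v_p.) So v_7(-441) = 2.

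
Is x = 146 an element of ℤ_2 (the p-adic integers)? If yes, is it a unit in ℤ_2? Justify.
x ∈ ℤ_2 but not a unit; v_2(x) = 1 > 0

ℤ_2 = {x ∈ ℚ_2 : v_2(x) ≥ 0} and ℤ_2^× = {x ∈ ℤ_2 : v_2(x) = 0}. Here v_2(146) = v_2(num) − v_2(den) = 1; compare against these criteria.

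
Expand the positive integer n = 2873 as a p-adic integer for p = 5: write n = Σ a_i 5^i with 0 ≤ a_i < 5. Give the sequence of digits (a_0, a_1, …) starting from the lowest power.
(a_0, a_1, …) = (3, 4, 4, 2, 4)

Repeated division by 5 gives the digits low-to-high: 2873 = 3 + 4·5^1 + 4·5^2 + 2·5^3 + 4·5^4. Digit sequence: (3, 4, 4, 2, 4).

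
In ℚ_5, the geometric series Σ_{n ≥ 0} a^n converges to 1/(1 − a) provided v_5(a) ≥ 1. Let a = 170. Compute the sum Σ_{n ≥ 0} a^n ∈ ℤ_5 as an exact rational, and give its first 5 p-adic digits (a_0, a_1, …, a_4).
Σ a^n = 1/(1 − a) = -1/169;  first 5 digits = (1, 4, 2, 1, 3)

v_5(a) = 1 ≥ 1, so the series converges in ℤ_5 to 1/(1 − a) = 1/(1 − 170) = -1/169. Expand this rational in ℤ_5: compute digits iteratively via d_i = x_i mod 5, x_{i+1} = (x_i − d_i)/5. The first 5 digits are (1, 4, 2, 1, 3).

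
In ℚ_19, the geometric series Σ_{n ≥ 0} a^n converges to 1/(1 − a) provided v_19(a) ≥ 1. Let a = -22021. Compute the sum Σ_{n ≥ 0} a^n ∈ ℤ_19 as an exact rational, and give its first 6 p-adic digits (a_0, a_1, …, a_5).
Σ a^n = 1/(1 − a) = 1/22022;  first 6 digits = (1, 0, 15, 15, 15, 5)

v_19(a) = 2 ≥ 1, so the series converges in ℤ_19 to 1/(1 − a) = 1/(1 − (-22021)) = 1/22022. Expand this rational in ℤ_19: compute digits iteratively via d_i = x_i mod 19, x_{i+1} = (x_i − d_i)/19. The first 6 digits are (1, 0, 15, 15, 15, 5).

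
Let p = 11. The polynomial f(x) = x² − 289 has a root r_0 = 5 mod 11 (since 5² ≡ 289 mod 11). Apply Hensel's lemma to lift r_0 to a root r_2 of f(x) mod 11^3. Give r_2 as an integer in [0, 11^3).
r_2 = 1314 (mod 1331)

Hensel's recurrence: r_{i+1} = r_i − f(r_i)·(f′(r_i))^{-1} mod 11^{i+2}, with f′(x) = 2x. Iterate:
  r_0 = 5 (mod 11)
  r_1 = 104 (mod 121)
  r_2 = 1314 (mod 1331)
Final: r_2 = 1314, and one checks f(r_2) ≡ 0 mod 11^3.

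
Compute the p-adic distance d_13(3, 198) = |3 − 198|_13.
d_13(3, 198) = 1/13

Step 1 — x − y = 3 − 198 = -195. Step 2 — v_13(-195) = 1 (factor: -195 = −(13^1 · 15); the sign does not affect v_p). Step 3 — |x − y|_13 = 13^{-1} = 1/13.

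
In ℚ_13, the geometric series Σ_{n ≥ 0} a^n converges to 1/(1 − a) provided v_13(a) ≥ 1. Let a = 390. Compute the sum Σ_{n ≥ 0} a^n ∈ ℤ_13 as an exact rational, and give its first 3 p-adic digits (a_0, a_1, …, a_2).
Σ a^n = 1/(1 − a) = -1/389;  first 3 digits = (1, 4, 5)

v_13(a) = 1 ≥ 1, so the series converges in ℤ_13 to 1/(1 − a) = 1/(1 − 390) = -1/389. Expand this rational in ℤ_13: compute digits iteratively via d_i = x_i mod 13, x_{i+1} = (x_i − d_i)/13. The first 3 digits are (1, 4, 5).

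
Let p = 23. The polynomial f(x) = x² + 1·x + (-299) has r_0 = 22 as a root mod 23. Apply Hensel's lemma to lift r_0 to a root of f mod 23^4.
r_3 = 76934 (mod 279841)

Hensel: r_{i+1} = r_i − f(r_i)·(f′(r_i))^{-1} mod 23^{i+2}, f′(x) = 2x + 1. Iterate:
  r_0 = 22 (mod 23)
  r_1 = 229 (mod 529)
  r_2 = 3932 (mod 12167)
  r_3 = 76934 (mod 279841)
Final: r = 76934 satisfies f(r) ≡ 0 mod 23^4.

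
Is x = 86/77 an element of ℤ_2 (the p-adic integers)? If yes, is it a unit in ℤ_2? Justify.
x ∈ ℤ_2 but not a unit; v_2(x) = 1 > 0

ℤ_2 = {x ∈ ℚ_2 : v_2(x) ≥ 0} and ℤ_2^× = {x ∈ ℤ_2 : v_2(x) = 0}. Here v_2(86/77) = v_2(num) − v_2(den) = 1; compare against these criteria.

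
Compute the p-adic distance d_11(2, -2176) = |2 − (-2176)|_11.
d_11(2, -2176) = 1/121

Step 1 — x − y = 2 − (-2176) = 2178. Step 2 — v_11(2178) = 2 (factor: 2178 = (11^2 · 18); the sign does not affect v_p). Step 3 — |x − y|_11 = 11^{-2} = 1/121.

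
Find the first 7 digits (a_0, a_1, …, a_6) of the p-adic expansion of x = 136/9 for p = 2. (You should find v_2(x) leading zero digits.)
(a_0, …, a_6) = (0, 0, 0, 1, 0, 0, 1)

v_2(136/9) = 3, so a_0 = ... = a_2 = 0. Factor out: x = 2^3 · u with u = 17/9 a unit in ℤ_2. Expand u iteratively via a_{v+i} = u_i mod 2, u_{i+1} = (u_i − a_{v+i})/2:
  u_0 = 17/9;  a_3 = 1;  u_1 = (u_0 − 1)/2 = 4/9
  u_1 = 4/9;  a_4 = 0;  u_2 = (u_1 − 0)/2 = 2/9
  u_2 = 2/9;  a_5 = 0;  u_3 = (u_2 − 0)/2 = 1/9
  u_3 = 1/9;  a_6 = 1;  u_4 = (u_3 − 1)/2 = -4/9
Digits: (0, 0, 0, 1, 0, 0, 1).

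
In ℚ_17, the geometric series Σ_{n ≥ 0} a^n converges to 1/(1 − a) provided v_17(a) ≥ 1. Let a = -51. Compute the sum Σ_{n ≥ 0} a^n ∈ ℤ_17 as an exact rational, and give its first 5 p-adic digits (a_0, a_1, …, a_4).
Σ a^n = 1/(1 − a) = 1/52;  first 5 digits = (1, 14, 8, 7, 11)

v_17(a) = 1 ≥ 1, so the series converges in ℤ_17 to 1/(1 − a) = 1/(1 − (-51)) = 1/52. Expand this rational in ℤ_17: compute digits iteratively via d_i = x_i mod 17, x_{i+1} = (x_i − d_i)/17. The first 5 digits are (1, 14, 8, 7, 11).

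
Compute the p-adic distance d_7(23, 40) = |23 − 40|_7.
d_7(23, 40) = 1

Step 1 — x − y = 23 − 40 = -17. Step 2 — v_7(-17) = 0 (factor: -17 = −(7^0 · 17); the sign does not affect v_p). Step 3 — |x − y|_7 = 7^{0} = 1.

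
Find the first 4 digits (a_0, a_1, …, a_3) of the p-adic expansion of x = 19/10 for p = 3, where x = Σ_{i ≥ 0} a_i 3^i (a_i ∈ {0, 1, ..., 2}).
(a_0, …, a_3) = (1, 0, 1, 0)

v_3(19/10) = 0 (numerator and denominator both coprime to 3), so x ∈ ℤ_3^×. Compute digits iteratively via a_i = x_i mod 3, x_{i+1} = (x_i − a_i)/3, with x_0 = x:
  x_0 = 19/10;  a_0 = 1;  x_1 = (x_0 − 1)/3 = 3/10
  x_1 = 3/10;  a_1 = 0;  x_2 = (x_1 − 0)/3 = 1/10
  x_2 = 1/10;  a_2 = 1;  x_3 = (x_2 − 1)/3 = -3/10
  x_3 = -3/10;  a_3 = 0;  x_4 = (x_3 − 0)/3 = -1/10
Digits: (1, 0, 1, 0).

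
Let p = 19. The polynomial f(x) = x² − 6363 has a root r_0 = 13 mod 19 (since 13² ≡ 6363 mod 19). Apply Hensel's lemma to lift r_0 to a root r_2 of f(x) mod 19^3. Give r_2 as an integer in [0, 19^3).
r_2 = 2806 (mod 6859)

Hensel's recurrence: r_{i+1} = r_i − f(r_i)·(f′(r_i))^{-1} mod 19^{i+2}, with f′(x) = 2x. Iterate:
  r_0 = 13 (mod 19)
  r_1 = 279 (mod 361)
  r_2 = 2806 (mod 6859)
Final: r_2 = 2806, and one checks f(r_2) ≡ 0 mod 19^3.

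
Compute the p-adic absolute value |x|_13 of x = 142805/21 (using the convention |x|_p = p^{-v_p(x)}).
|142805/21|_13 = 1/28561

Step 1 — compute v_13(x) by factoring powers of 13 out of the numerator and denominator: v_13(142805/21) = 4. Step 2 — apply |x|_p = p^{-v_p(x)} = 13^{-4} = 1/28561.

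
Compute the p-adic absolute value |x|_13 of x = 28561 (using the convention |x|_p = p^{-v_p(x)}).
|28561|_13 = 1/28561

Step 1 — compute v_13(x) by factoring powers of 13 out of the numerator and denominator: v_13(28561) = 4. Step 2 — apply |x|_p = p^{-v_p(x)} = 13^{-4} = 1/28561.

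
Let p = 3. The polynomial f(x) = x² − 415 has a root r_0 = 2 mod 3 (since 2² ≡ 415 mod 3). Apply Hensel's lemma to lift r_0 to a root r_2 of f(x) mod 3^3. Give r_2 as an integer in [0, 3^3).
r_2 = 8 (mod 27)

Hensel's recurrence: r_{i+1} = r_i − f(r_i)·(f′(r_i))^{-1} mod 3^{i+2}, with f′(x) = 2x. Iterate:
  r_0 = 2 (mod 3)
  r_1 = 8 (mod 9)
  r_2 = 8 (mod 27)
Final: r_2 = 8, and one checks f(r_2) ≡ 0 mod 3^3.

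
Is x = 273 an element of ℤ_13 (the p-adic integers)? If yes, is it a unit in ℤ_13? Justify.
x ∈ ℤ_13 but not a unit; v_13(x) = 1 > 0

ℤ_13 = {x ∈ ℚ_13 : v_13(x) ≥ 0} and ℤ_13^× = {x ∈ ℤ_13 : v_13(x) = 0}. Here v_13(273) = v_13(num) − v_13(den) = 1; compare against these criteria.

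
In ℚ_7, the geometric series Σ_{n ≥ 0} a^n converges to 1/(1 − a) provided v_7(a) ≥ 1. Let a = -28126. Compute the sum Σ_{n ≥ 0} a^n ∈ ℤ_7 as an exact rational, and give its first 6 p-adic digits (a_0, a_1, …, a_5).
Σ a^n = 1/(1 − a) = 1/28127;  first 6 digits = (1, 0, 0, 2, 2, 5)

v_7(a) = 3 ≥ 1, so the series converges in ℤ_7 to 1/(1 − a) = 1/(1 − (-28126)) = 1/28127. Expand this rational in ℤ_7: compute digits iteratively via d_i = x_i mod 7, x_{i+1} = (x_i − d_i)/7. The first 6 digits are (1, 0, 0, 2, 2, 5).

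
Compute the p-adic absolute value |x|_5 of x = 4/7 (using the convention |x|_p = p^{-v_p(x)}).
|4/7|_5 = 1

Step 1 — compute v_5(x) by factoring powers of 5 out of the numerator and denominator: v_5(4/7) = 0. Step 2 — apply |x|_p = p^{-v_p(x)} = 5^{0} = 1.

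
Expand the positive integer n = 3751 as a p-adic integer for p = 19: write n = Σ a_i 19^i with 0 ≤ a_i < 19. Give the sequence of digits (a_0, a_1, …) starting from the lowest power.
(a_0, a_1, …) = (8, 7, 10)

Repeated division by 19 gives the digits low-to-high: 3751 = 8 + 7·19^1 + 10·19^2. Digit sequence: (8, 7, 10).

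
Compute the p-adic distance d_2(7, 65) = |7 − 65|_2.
d_2(7, 65) = 1/2

Step 1 — x − y = 7 − 65 = -58. Step 2 — v_2(-58) = 1 (factor: -58 = −(2^1 · 29); the sign does not affect v_p). Step 3 — |x − y|_2 = 2^{-1} = 1/2.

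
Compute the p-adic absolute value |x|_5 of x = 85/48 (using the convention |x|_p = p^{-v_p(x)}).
|85/48|_5 = 1/5

Step 1 — compute v_5(x) by factoring powers of 5 out of the numerator and denominator: v_5(85/48) = 1. Step 2 — apply |x|_p = p^{-v_p(x)} = 5^{-1} = 1/5.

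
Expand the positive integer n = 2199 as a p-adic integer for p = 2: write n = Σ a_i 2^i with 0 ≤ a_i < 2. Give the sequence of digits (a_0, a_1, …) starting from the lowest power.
(a_0, a_1, …) = (1, 1, 1, 0, 1, 0, 0, 1, 0, 0, 0, 1)

Repeated division by 2 gives the digits low-to-high: 2199 = 1 + 1·2^1 + 1·2^2 + 1·2^4 + 1·2^7 + 1·2^11. Digit sequence: (1, 1, 1, 0, 1, 0, 0, 1, 0, 0, 0, 1).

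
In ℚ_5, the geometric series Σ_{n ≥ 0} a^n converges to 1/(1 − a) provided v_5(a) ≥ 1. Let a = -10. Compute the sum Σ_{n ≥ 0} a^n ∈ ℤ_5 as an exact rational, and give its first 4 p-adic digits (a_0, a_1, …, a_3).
Σ a^n = 1/(1 − a) = 1/11;  first 4 digits = (1, 3, 3, 2)

v_5(a) = 1 ≥ 1, so the series converges in ℤ_5 to 1/(1 − a) = 1/(1 − (-10)) = 1/11. Expand this rational in ℤ_5: compute digits iteratively via d_i = x_i mod 5, x_{i+1} = (x_i − d_i)/5. The first 4 digits are (1, 3, 3, 2).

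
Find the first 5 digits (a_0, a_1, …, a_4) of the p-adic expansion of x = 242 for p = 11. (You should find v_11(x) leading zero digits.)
(a_0, …, a_4) = (0, 0, 2, 0, 0)

v_11(242) = 2, so a_0 = ... = a_1 = 0. Factor out: x = 11^2 · u with u = 2 a unit in ℤ_11. Expand u iteratively via a_{v+i} = u_i mod 11, u_{i+1} = (u_i − a_{v+i})/11:
  u_0 = 2;  a_2 = 2;  u_1 = (u_0 − 2)/11 = 0
  u_1 = 0;  a_3 = 0;  u_2 = (u_1 − 0)/11 = 0
  u_2 = 0;  a_4 = 0;  u_3 = (u_2 − 0)/11 = 0
Digits: (0, 0, 2, 0, 0).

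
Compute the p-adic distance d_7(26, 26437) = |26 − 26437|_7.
d_7(26, 26437) = 1/2401

Step 1 — x − y = 26 − 26437 = -26411. Step 2 — v_7(-26411) = 4 (factor: -26411 = −(7^4 · 11); the sign does not affect v_p). Step 3 — |x − y|_7 = 7^{-4} = 1/2401.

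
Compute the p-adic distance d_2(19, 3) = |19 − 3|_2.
d_2(19, 3) = 1/16

Step 1 — x − y = 19 − 3 = 16. Step 2 — v_2(16) = 4 (factor: 16 = (2^4 · 1); the sign does not affect v_p). Step 3 — |x − y|_2 = 2^{-4} = 1/16.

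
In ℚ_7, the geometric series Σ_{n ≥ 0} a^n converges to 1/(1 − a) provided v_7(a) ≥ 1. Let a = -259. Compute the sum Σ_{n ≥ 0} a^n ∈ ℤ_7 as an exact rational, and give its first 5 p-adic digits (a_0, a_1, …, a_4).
Σ a^n = 1/(1 − a) = 1/260;  first 5 digits = (1, 5, 5, 4, 3)

v_7(a) = 1 ≥ 1, so the series converges in ℤ_7 to 1/(1 − a) = 1/(1 − (-259)) = 1/260. Expand this rational in ℤ_7: compute digits iteratively via d_i = x_i mod 7, x_{i+1} = (x_i − d_i)/7. The first 5 digits are (1, 5, 5, 4, 3).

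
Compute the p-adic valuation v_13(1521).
v_13(1521) = 2

v_13(n) is the largest exponent k such that 13^k divides n. Factor out: 1521 = 13^2 · 9. (Sign doesn't affect v_p.) So v_13(1521) = 2.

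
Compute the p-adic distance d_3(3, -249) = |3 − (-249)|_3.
d_3(3, -249) = 1/9

Step 1 — x − y = 3 − (-249) = 252. Step 2 — v_3(252) = 2 (factor: 252 = (3^2 · 28); the sign does not affect v_p). Step 3 — |x − y|_3 = 3^{-2} = 1/9.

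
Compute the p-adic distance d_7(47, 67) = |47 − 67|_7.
d_7(47, 67) = 1

Step 1 — x − y = 47 − 67 = -20. Step 2 — v_7(-20) = 0 (factor: -20 = −(7^0 · 20); the sign does not affect v_p). Step 3 — |x − y|_7 = 7^{0} = 1.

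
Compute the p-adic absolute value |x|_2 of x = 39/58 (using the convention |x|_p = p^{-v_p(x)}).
|39/58|_2 = 2

Step 1 — compute v_2(x) by factoring powers of 2 out of the numerator and denominator: v_2(39/58) = -1. Step 2 — apply |x|_p = p^{-v_p(x)} = 2^{1} = 2.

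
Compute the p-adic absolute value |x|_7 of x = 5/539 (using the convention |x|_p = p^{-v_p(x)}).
|5/539|_7 = 49

Step 1 — compute v_7(x) by factoring powers of 7 out of the numerator and denominator: v_7(5/539) = -2. Step 2 — apply |x|_p = p^{-v_p(x)} = 7^{2} = 49.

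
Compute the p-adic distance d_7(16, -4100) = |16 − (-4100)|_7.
d_7(16, -4100) = 1/343

Step 1 — x − y = 16 − (-4100) = 4116. Step 2 — v_7(4116) = 3 (factor: 4116 = (7^3 · 12); the sign does not affect v_p). Step 3 — |x − y|_7 = 7^{-3} = 1/343.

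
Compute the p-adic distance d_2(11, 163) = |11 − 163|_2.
d_2(11, 163) = 1/8

Step 1 — x − y = 11 − 163 = -152. Step 2 — v_2(-152) = 3 (factor: -152 = −(2^3 · 19); the sign does not affect v_p). Step 3 — |x − y|_2 = 2^{-3} = 1/8.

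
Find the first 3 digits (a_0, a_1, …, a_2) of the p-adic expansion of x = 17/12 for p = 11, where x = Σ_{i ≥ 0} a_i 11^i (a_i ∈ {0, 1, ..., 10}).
(a_0, …, a_2) = (6, 6, 4)

v_11(17/12) = 0 (numerator and denominator both coprime to 11), so x ∈ ℤ_11^×. Compute digits iteratively via a_i = x_i mod 11, x_{i+1} = (x_i − a_i)/11, with x_0 = x:
  x_0 = 17/12;  a_0 = 6;  x_1 = (x_0 − 6)/11 = -5/12
  x_1 = -5/12;  a_1 = 6;  x_2 = (x_1 − 6)/11 = -7/12
  x_2 = -7/12;  a_2 = 4;  x_3 = (x_2 − 4)/11 = -5/12
Digits: (6, 6, 4).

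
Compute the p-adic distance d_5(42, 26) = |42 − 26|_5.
d_5(42, 26) = 1

Step 1 — x − y = 42 − 26 = 16. Step 2 — v_5(16) = 0 (factor: 16 = (5^0 · 16); the sign does not affect v_p). Step 3 — |x − y|_5 = 5^{0} = 1.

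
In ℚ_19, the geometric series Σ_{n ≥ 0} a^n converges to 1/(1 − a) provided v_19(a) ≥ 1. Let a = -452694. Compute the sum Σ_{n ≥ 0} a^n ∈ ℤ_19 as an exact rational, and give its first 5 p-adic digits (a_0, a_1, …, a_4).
Σ a^n = 1/(1 − a) = 1/452695;  first 5 digits = (1, 0, 0, 10, 15)

v_19(a) = 3 ≥ 1, so the series converges in ℤ_19 to 1/(1 − a) = 1/(1 − (-452694)) = 1/452695. Expand this rational in ℤ_19: compute digits iteratively via d_i = x_i mod 19, x_{i+1} = (x_i − d_i)/19. The first 5 digits are (1, 0, 0, 10, 15).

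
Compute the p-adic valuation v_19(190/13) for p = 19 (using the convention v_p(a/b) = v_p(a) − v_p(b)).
v_19(190/13) = 1

Factor powers of 19 from the numerator and denominator of the reduced fraction: 190 = 19^1 · 10 and 13 = 19^0 · 13. Apply v_p(a/b) = v_p(a) − v_p(b): v_19(190/13) = 1 − 0 = 1.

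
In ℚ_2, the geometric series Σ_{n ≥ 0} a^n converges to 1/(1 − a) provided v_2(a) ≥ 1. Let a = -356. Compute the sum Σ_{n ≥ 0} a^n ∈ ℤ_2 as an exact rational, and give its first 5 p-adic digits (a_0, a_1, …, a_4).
Σ a^n = 1/(1 − a) = 1/357;  first 5 digits = (1, 0, 1, 1, 0)

v_2(a) = 2 ≥ 1, so the series converges in ℤ_2 to 1/(1 − a) = 1/(1 − (-356)) = 1/357. Expand this rational in ℤ_2: compute digits iteratively via d_i = x_i mod 2, x_{i+1} = (x_i − d_i)/2. The first 5 digits are (1, 0, 1, 1, 0).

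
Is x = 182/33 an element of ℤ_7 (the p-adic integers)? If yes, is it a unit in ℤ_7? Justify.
x ∈ ℤ_7 but not a unit; v_7(x) = 1 > 0

ℤ_7 = {x ∈ ℚ_7 : v_7(x) ≥ 0} and ℤ_7^× = {x ∈ ℤ_7 : v_7(x) = 0}. Here v_7(182/33) = v_7(num) − v_7(den) = 1; compare against these criteria.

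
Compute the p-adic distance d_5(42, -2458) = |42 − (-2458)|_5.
d_5(42, -2458) = 1/625

Step 1 — x − y = 42 − (-2458) = 2500. Step 2 — v_5(2500) = 4 (factor: 2500 = (5^4 · 4); the sign does not affect v_p). Step 3 — |x − y|_5 = 5^{-4} = 1/625.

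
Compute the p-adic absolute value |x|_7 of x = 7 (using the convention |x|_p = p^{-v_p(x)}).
|7|_7 = 1/7

Step 1 — compute v_7(x) by factoring powers of 7 out of the numerator and denominator: v_7(7) = 1. Step 2 — apply |x|_p = p^{-v_p(x)} = 7^{-1} = 1/7.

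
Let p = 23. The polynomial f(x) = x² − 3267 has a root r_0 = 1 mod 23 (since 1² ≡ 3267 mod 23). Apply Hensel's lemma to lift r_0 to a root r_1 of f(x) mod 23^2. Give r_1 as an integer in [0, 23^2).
r_1 = 47 (mod 529)

Hensel's recurrence: r_{i+1} = r_i − f(r_i)·(f′(r_i))^{-1} mod 23^{i+2}, with f′(x) = 2x. Iterate:
  r_0 = 1 (mod 23)
  r_1 = 47 (mod 529)
Final: r_1 = 47, and one checks f(r_1) ≡ 0 mod 23^2.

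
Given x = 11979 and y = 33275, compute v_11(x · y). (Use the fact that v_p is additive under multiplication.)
v_11(398601225) = 6

v_p(x) = 3 (factor: 11979 = 11^3 · 9); v_p(y) = 3 (factor: 33275 = 11^3 · 25). Additivity: v_p(xy) = v_p(x) + v_p(y) = 3 + 3 = 6. (Direct check: xy = 398601225 = 11^6 · (225).)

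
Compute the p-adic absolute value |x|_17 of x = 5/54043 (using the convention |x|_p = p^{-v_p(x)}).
|5/54043|_17 = 4913

Step 1 — compute v_17(x) by factoring powers of 17 out of the numerator and denominator: v_17(5/54043) = -3. Step 2 — apply |x|_p = p^{-v_p(x)} = 17^{3} = 4913.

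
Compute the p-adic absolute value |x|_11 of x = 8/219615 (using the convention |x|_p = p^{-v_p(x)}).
|8/219615|_11 = 14641

Step 1 — compute v_11(x) by factoring powers of 11 out of the numerator and denominator: v_11(8/219615) = -4. Step 2 — apply |x|_p = p^{-v_p(x)} = 11^{4} = 14641.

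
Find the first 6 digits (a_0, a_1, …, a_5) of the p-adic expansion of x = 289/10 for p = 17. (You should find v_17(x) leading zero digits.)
(a_0, …, a_5) = (0, 0, 12, 1, 5, 15)

v_17(289/10) = 2, so a_0 = ... = a_1 = 0. Factor out: x = 17^2 · u with u = 1/10 a unit in ℤ_17. Expand u iteratively via a_{v+i} = u_i mod 17, u_{i+1} = (u_i − a_{v+i})/17:
  u_0 = 1/10;  a_2 = 12;  u_1 = (u_0 − 12)/17 = -7/10
  u_1 = -7/10;  a_3 = 1;  u_2 = (u_1 − 1)/17 = -1/10
  u_2 = -1/10;  a_4 = 5;  u_3 = (u_2 − 5)/17 = -3/10
  u_3 = -3/10;  a_5 = 15;  u_4 = (u_3 − 15)/17 = -9/10
Digits: (0, 0, 12, 1, 5, 15).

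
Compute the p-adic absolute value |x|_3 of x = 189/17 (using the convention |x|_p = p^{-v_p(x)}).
|189/17|_3 = 1/27

Step 1 — compute v_3(x) by factoring powers of 3 out of the numerator and denominator: v_3(189/17) = 3. Step 2 — apply |x|_p = p^{-v_p(x)} = 3^{-3} = 1/27.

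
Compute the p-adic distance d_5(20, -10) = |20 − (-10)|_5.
d_5(20, -10) = 1/5

Step 1 — x − y = 20 − (-10) = 30. Step 2 — v_5(30) = 1 (factor: 30 = (5^1 · 6); the sign does not affect v_p). Step 3 — |x − y|_5 = 5^{-1} = 1/5.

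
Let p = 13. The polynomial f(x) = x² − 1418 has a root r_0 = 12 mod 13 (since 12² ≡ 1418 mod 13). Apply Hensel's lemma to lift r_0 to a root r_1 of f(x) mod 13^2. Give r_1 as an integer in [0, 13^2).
r_1 = 51 (mod 169)

Hensel's recurrence: r_{i+1} = r_i − f(r_i)·(f′(r_i))^{-1} mod 13^{i+2}, with f′(x) = 2x. Iterate:
  r_0 = 12 (mod 13)
  r_1 = 51 (mod 169)
Final: r_1 = 51, and one checks f(r_1) ≡ 0 mod 13^2.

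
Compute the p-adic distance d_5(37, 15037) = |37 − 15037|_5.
d_5(37, 15037) = 1/625

Step 1 — x − y = 37 − 15037 = -15000. Step 2 — v_5(-15000) = 4 (factor: -15000 = −(5^4 · 24); the sign does not affect v_p). Step 3 — |x − y|_5 = 5^{-4} = 1/625.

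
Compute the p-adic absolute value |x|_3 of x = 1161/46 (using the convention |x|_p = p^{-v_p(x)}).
|1161/46|_3 = 1/27

Step 1 — compute v_3(x) by factoring powers of 3 out of the numerator and denominator: v_3(1161/46) = 3. Step 2 — apply |x|_p = p^{-v_p(x)} = 3^{-3} = 1/27.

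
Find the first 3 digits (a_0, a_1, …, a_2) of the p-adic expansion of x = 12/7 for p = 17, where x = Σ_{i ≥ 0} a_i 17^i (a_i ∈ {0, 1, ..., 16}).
(a_0, …, a_2) = (9, 2, 12)

v_17(12/7) = 0 (numerator and denominator both coprime to 17), so x ∈ ℤ_17^×. Compute digits iteratively via a_i = x_i mod 17, x_{i+1} = (x_i − a_i)/17, with x_0 = x:
  x_0 = 12/7;  a_0 = 9;  x_1 = (x_0 − 9)/17 = -3/7
  x_1 = -3/7;  a_1 = 2;  x_2 = (x_1 − 2)/17 = -1/7
  x_2 = -1/7;  a_2 = 12;  x_3 = (x_2 − 12)/17 = -5/7
Digits: (9, 2, 12).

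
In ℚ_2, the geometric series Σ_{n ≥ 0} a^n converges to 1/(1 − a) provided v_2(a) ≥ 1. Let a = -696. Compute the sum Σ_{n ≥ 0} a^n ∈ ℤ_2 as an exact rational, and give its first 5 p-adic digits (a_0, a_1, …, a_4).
Σ a^n = 1/(1 − a) = 1/697;  first 5 digits = (1, 0, 0, 1, 0)

v_2(a) = 3 ≥ 1, so the series converges in ℤ_2 to 1/(1 − a) = 1/(1 − (-696)) = 1/697. Expand this rational in ℤ_2: compute digits iteratively via d_i = x_i mod 2, x_{i+1} = (x_i − d_i)/2. The first 5 digits are (1, 0, 0, 1, 0).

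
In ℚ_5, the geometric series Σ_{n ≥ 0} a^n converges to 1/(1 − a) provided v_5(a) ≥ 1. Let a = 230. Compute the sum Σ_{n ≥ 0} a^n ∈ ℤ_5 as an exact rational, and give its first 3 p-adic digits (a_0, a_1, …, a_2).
Σ a^n = 1/(1 − a) = -1/229;  first 3 digits = (1, 1, 0)

v_5(a) = 1 ≥ 1, so the series converges in ℤ_5 to 1/(1 − a) = 1/(1 − 230) = -1/229. Expand this rational in ℤ_5: compute digits iteratively via d_i = x_i mod 5, x_{i+1} = (x_i − d_i)/5. The first 3 digits are (1, 1, 0).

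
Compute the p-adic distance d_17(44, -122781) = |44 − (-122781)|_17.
d_17(44, -122781) = 1/4913

Step 1 — x − y = 44 − (-122781) = 122825. Step 2 — v_17(122825) = 3 (factor: 122825 = (17^3 · 25); the sign does not affect v_p). Step 3 — |x − y|_17 = 17^{-3} = 1/4913.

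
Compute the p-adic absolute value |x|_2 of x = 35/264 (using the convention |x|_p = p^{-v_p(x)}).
|35/264|_2 = 8

Step 1 — compute v_2(x) by factoring powers of 2 out of the numerator and denominator: v_2(35/264) = -3. Step 2 — apply |x|_p = p^{-v_p(x)} = 2^{3} = 8.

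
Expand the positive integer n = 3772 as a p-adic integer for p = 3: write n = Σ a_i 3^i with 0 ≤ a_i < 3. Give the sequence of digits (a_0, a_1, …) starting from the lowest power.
(a_0, a_1, …) = (1, 0, 2, 1, 1, 0, 2, 1)

Repeated division by 3 gives the digits low-to-high: 3772 = 1 + 2·3^2 + 1·3^3 + 1·3^4 + 2·3^6 + 1·3^7. Digit sequence: (1, 0, 2, 1, 1, 0, 2, 1).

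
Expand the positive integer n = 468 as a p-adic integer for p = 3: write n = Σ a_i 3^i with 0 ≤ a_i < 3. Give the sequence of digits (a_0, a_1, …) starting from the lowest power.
(a_0, a_1, …) = (0, 0, 1, 2, 2, 1)

Repeated division by 3 gives the digits low-to-high: 468 = 1·3^2 + 2·3^3 + 2·3^4 + 1·3^5. Digit sequence: (0, 0, 1, 2, 2, 1).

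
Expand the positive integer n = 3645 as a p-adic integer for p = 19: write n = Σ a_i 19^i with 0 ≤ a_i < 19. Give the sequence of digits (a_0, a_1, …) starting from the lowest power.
(a_0, a_1, …) = (16, 1, 10)

Repeated division by 19 gives the digits low-to-high: 3645 = 16 + 1·19^1 + 10·19^2. Digit sequence: (16, 1, 10).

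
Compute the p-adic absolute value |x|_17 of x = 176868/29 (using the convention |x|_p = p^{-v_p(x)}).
|176868/29|_17 = 1/4913

Step 1 — compute v_17(x) by factoring powers of 17 out of the numerator and denominator: v_17(176868/29) = 3. Step 2 — apply |x|_p = p^{-v_p(x)} = 17^{-3} = 1/4913.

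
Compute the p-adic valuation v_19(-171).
v_19(-171) = 1

v_19(n) is the largest exponent k such that 19^k divides n. Factor out: -171 = -19^1 · 9. (Sign doesn't affect v_p.) So v_19(-171) = 1.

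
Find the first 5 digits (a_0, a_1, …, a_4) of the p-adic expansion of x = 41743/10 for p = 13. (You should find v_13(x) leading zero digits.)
(a_0, …, a_4) = (0, 0, 0, 11, 11)

v_13(41743/10) = 3, so a_0 = ... = a_2 = 0. Factor out: x = 13^3 · u with u = 19/10 a unit in ℤ_13. Expand u iteratively via a_{v+i} = u_i mod 13, u_{i+1} = (u_i − a_{v+i})/13:
  u_0 = 19/10;  a_3 = 11;  u_1 = (u_0 − 11)/13 = -7/10
  u_1 = -7/10;  a_4 = 11;  u_2 = (u_1 − 11)/13 = -9/10
Digits: (0, 0, 0, 11, 11).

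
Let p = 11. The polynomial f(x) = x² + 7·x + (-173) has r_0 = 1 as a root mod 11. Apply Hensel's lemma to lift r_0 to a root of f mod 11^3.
r_2 = 705 (mod 1331)

Hensel: r_{i+1} = r_i − f(r_i)·(f′(r_i))^{-1} mod 11^{i+2}, f′(x) = 2x + 7. Iterate:
  r_0 = 1 (mod 11)
  r_1 = 100 (mod 121)
  r_2 = 705 (mod 1331)
Final: r = 705 satisfies f(r) ≡ 0 mod 11^3.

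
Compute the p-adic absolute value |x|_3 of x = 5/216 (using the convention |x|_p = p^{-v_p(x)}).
|5/216|_3 = 27

Step 1 — compute v_3(x) by factoring powers of 3 out of the numerator and denominator: v_3(5/216) = -3. Step 2 — apply |x|_p = p^{-v_p(x)} = 3^{3} = 27.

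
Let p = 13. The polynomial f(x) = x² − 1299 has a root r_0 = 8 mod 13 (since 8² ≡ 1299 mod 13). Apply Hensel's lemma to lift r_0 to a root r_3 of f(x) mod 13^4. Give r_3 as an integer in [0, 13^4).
r_3 = 18390 (mod 28561)

Hensel's recurrence: r_{i+1} = r_i − f(r_i)·(f′(r_i))^{-1} mod 13^{i+2}, with f′(x) = 2x. Iterate:
  r_0 = 8 (mod 13)
  r_1 = 138 (mod 169)
  r_2 = 814 (mod 2197)
  r_3 = 18390 (mod 28561)
Final: r_3 = 18390, and one checks f(r_3) ≡ 0 mod 13^4.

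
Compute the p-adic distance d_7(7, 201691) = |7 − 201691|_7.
d_7(7, 201691) = 1/16807

Step 1 — x − y = 7 − 201691 = -201684. Step 2 — v_7(-201684) = 5 (factor: -201684 = −(7^5 · 12); the sign does not affect v_p). Step 3 — |x − y|_7 = 7^{-5} = 1/16807.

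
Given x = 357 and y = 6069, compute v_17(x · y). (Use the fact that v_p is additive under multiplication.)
v_17(2166633) = 3

v_p(x) = 1 (factor: 357 = 17^1 · 21); v_p(y) = 2 (factor: 6069 = 17^2 · 21). Additivity: v_p(xy) = v_p(x) + v_p(y) = 1 + 2 = 3. (Direct check: xy = 2166633 = 17^3 · (441).)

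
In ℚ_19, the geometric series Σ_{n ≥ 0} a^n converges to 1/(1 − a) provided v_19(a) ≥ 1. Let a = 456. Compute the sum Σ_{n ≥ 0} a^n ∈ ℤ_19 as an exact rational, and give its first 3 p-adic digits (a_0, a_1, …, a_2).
Σ a^n = 1/(1 − a) = -1/455;  first 3 digits = (1, 5, 7)

v_19(a) = 1 ≥ 1, so the series converges in ℤ_19 to 1/(1 − a) = 1/(1 − 456) = -1/455. Expand this rational in ℤ_19: compute digits iteratively via d_i = x_i mod 19, x_{i+1} = (x_i − d_i)/19. The first 3 digits are (1, 5, 7).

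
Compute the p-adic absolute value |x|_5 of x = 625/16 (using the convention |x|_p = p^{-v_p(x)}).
|625/16|_5 = 1/625

Step 1 — compute v_5(x) by factoring powers of 5 out of the numerator and denominator: v_5(625/16) = 4. Step 2 — apply |x|_p = p^{-v_p(x)} = 5^{-4} = 1/625.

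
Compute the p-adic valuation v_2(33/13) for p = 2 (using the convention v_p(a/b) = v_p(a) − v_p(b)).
v_2(33/13) = 0

Factor powers of 2 from the numerator and denominator of the reduced fraction: 33 = 2^0 · 33 and 13 = 2^0 · 13. Apply v_p(a/b) = v_p(a) − v_p(b): v_2(33/13) = 0 − 0 = 0.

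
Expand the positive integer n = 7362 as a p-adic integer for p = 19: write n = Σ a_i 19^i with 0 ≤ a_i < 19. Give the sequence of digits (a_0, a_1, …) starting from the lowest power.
(a_0, a_1, …) = (9, 7, 1, 1)

Repeated division by 19 gives the digits low-to-high: 7362 = 9 + 7·19^1 + 1·19^2 + 1·19^3. Digit sequence: (9, 7, 1, 1).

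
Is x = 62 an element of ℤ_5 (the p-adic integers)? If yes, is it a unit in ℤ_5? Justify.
x ∈ ℤ_5^× (unit); v_5(x) = 0

ℤ_5 = {x ∈ ℚ_5 : v_5(x) ≥ 0} and ℤ_5^× = {x ∈ ℤ_5 : v_5(x) = 0}. Here v_5(62) = v_5(num) − v_5(den) = 0; compare against these criteria.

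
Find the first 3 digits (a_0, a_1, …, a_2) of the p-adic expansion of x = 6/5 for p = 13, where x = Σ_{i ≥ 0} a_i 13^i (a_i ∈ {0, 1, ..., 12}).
(a_0, …, a_2) = (9, 2, 5)

v_13(6/5) = 0 (numerator and denominator both coprime to 13), so x ∈ ℤ_13^×. Compute digits iteratively via a_i = x_i mod 13, x_{i+1} = (x_i − a_i)/13, with x_0 = x:
  x_0 = 6/5;  a_0 = 9;  x_1 = (x_0 − 9)/13 = -3/5
  x_1 = -3/5;  a_1 = 2;  x_2 = (x_1 − 2)/13 = -1/5
  x_2 = -1/5;  a_2 = 5;  x_3 = (x_2 − 5)/13 = -2/5
Digits: (9, 2, 5).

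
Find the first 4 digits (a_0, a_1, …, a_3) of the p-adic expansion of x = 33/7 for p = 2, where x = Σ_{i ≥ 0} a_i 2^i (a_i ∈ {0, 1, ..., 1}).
(a_0, …, a_3) = (1, 1, 1, 0)

v_2(33/7) = 0 (numerator and denominator both coprime to 2), so x ∈ ℤ_2^×. Compute digits iteratively via a_i = x_i mod 2, x_{i+1} = (x_i − a_i)/2, with x_0 = x:
  x_0 = 33/7;  a_0 = 1;  x_1 = (x_0 − 1)/2 = 13/7
  x_1 = 13/7;  a_1 = 1;  x_2 = (x_1 − 1)/2 = 3/7
  x_2 = 3/7;  a_2 = 1;  x_3 = (x_2 − 1)/2 = -2/7
  x_3 = -2/7;  a_3 = 0;  x_4 = (x_3 − 0)/2 = -1/7
Digits: (1, 1, 1, 0).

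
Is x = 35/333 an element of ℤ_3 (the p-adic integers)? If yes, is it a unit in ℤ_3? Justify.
x ∉ ℤ_3 (v_3(x) = -2 < 0)

ℤ_3 = {x ∈ ℚ_3 : v_3(x) ≥ 0} and ℤ_3^× = {x ∈ ℤ_3 : v_3(x) = 0}. Here v_3(35/333) = v_3(num) − v_3(den) = -2; compare against these criteria.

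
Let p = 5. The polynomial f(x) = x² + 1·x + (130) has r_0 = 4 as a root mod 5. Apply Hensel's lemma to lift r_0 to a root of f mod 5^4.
r_3 = 404 (mod 625)

Hensel: r_{i+1} = r_i − f(r_i)·(f′(r_i))^{-1} mod 5^{i+2}, f′(x) = 2x + 1. Iterate:
  r_0 = 4 (mod 5)
  r_1 = 4 (mod 25)
  r_2 = 29 (mod 125)
  r_3 = 404 (mod 625)
Final: r = 404 satisfies f(r) ≡ 0 mod 5^4.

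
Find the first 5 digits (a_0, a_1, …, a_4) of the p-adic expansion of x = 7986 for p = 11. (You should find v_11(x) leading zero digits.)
(a_0, …, a_4) = (0, 0, 0, 6, 0)

v_11(7986) = 3, so a_0 = ... = a_2 = 0. Factor out: x = 11^3 · u with u = 6 a unit in ℤ_11. Expand u iteratively via a_{v+i} = u_i mod 11, u_{i+1} = (u_i − a_{v+i})/11:
  u_0 = 6;  a_3 = 6;  u_1 = (u_0 − 6)/11 = 0
  u_1 = 0;  a_4 = 0;  u_2 = (u_1 − 0)/11 = 0
Digits: (0, 0, 0, 6, 0).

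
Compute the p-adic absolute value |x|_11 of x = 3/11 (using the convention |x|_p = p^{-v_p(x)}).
|3/11|_11 = 11

Step 1 — compute v_11(x) by factoring powers of 11 out of the numerator and denominator: v_11(3/11) = -1. Step 2 — apply |x|_p = p^{-v_p(x)} = 11^{1} = 11.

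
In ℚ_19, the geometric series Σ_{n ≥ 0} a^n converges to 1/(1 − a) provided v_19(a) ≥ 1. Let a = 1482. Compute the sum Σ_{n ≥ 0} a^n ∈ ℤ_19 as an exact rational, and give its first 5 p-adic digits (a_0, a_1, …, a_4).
Σ a^n = 1/(1 − a) = -1/1481;  first 5 digits = (1, 2, 8, 5, 5)

v_19(a) = 1 ≥ 1, so the series converges in ℤ_19 to 1/(1 − a) = 1/(1 − 1482) = -1/1481. Expand this rational in ℤ_19: compute digits iteratively via d_i = x_i mod 19, x_{i+1} = (x_i − d_i)/19. The first 5 digits are (1, 2, 8, 5, 5).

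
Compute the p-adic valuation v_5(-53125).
v_5(-53125) = 5

v_5(n) is the largest exponent k such that 5^k divides n. Factor out: -53125 = -5^5 · 17. (Sign doesn't affect v_p.) So v_5(-53125) = 5.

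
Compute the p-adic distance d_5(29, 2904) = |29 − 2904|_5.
d_5(29, 2904) = 1/125

Step 1 — x − y = 29 − 2904 = -2875. Step 2 — v_5(-2875) = 3 (factor: -2875 = −(5^3 · 23); the sign does not affect v_p). Step 3 — |x − y|_5 = 5^{-3} = 1/125.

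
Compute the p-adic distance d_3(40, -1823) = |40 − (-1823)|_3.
d_3(40, -1823) = 1/81

Step 1 — x − y = 40 − (-1823) = 1863. Step 2 — v_3(1863) = 4 (factor: 1863 = (3^4 · 23); the sign does not affect v_p). Step 3 — |x − y|_3 = 3^{-4} = 1/81.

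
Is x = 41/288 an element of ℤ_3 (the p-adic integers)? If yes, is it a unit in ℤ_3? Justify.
x ∉ ℤ_3 (v_3(x) = -2 < 0)

ℤ_3 = {x ∈ ℚ_3 : v_3(x) ≥ 0} and ℤ_3^× = {x ∈ ℤ_3 : v_3(x) = 0}. Here v_3(41/288) = v_3(num) − v_3(den) = -2; compare against these criteria.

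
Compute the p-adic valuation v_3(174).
v_3(174) = 1

v_3(n) is the largest exponent k such that 3^k divides n. Factor out: 174 = 3^1 · 58. (Sign doesn't affect v_p.) So v_3(174) = 1.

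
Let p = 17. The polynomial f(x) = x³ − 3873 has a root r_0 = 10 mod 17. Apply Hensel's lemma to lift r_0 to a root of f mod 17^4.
r_3 = 45434 (mod 83521)

Hensel: r_{i+1} = r_i − f(r_i)/f′(r_i) mod 17^{i+2}, where f′(x) = 3x². Iterate:
  r_0 = 10 (mod 17)
  r_1 = 61 (mod 289)
  r_2 = 1217 (mod 4913)
  r_3 = 45434 (mod 83521)
Final: r = 45434 with f(r) ≡ 0 mod 17^4.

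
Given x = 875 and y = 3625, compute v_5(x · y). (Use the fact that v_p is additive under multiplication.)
v_5(3171875) = 6

v_p(x) = 3 (factor: 875 = 5^3 · 7); v_p(y) = 3 (factor: 3625 = 5^3 · 29). Additivity: v_p(xy) = v_p(x) + v_p(y) = 3 + 3 = 6. (Direct check: xy = 3171875 = 5^6 · (203).)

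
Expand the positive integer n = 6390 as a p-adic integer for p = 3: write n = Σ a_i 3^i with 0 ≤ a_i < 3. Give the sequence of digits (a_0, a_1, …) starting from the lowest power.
(a_0, a_1, …) = (0, 0, 2, 2, 0, 2, 2, 2)

Repeated division by 3 gives the digits low-to-high: 6390 = 2·3^2 + 2·3^3 + 2·3^5 + 2·3^6 + 2·3^7. Digit sequence: (0, 0, 2, 2, 0, 2, 2, 2).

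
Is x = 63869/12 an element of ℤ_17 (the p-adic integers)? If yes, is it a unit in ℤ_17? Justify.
x ∈ ℤ_17 but not a unit; v_17(x) = 3 > 0

ℤ_17 = {x ∈ ℚ_17 : v_17(x) ≥ 0} and ℤ_17^× = {x ∈ ℤ_17 : v_17(x) = 0}. Here v_17(63869/12) = v_17(num) − v_17(den) = 3; compare against these criteria.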